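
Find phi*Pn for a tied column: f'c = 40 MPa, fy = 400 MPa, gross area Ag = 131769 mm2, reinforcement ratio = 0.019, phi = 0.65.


Ast = rho * Ag = 0.019 * 131769 = 2503.611 mm2
phi*Pn = 0.65 * 0.80 * (0.85 * 40 * (131769 - 2503.611) + 400 * 2503.611) / 1000
= 2806.16 kN

2806.16


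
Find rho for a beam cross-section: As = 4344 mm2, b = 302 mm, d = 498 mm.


rho = As / (b * d)
= 4344 / (302 * 498)
= 0.0289

0.0289


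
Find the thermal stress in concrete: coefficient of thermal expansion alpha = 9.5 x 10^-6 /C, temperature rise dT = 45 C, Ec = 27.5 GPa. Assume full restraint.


sigma = alpha * dT * Ec
= 9.5e-6 * 45 * 27.5 * 1000
= 11.756 MPa

11.756


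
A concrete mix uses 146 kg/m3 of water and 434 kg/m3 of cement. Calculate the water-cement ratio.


w/c = water / cement
w/c = 146 / 434 = 0.336

0.336


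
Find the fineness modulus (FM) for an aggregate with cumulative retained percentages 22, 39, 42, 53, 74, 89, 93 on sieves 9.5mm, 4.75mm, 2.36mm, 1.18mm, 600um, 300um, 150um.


FM = sum(cumulative % retained) / 100
= 412 / 100
= 4.12

4.12


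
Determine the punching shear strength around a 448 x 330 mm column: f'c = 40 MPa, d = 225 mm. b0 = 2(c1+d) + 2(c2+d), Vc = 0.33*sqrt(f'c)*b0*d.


b0 = 2*(448 + 225) + 2*(330 + 225) = 2456 mm
Vc = 0.33 * sqrt(40) * 2456 * 225 / 1000
= 1153.33 kN

1153.33


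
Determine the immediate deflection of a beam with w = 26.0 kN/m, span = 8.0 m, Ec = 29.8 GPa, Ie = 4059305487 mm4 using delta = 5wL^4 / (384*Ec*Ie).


Convert: L = 8.0 m = 8000 mm, Ec = 29.8 GPa = 29800 MPa
delta = 5 * 26.0 * 8000^4 / (384 * 29800 * 4059305487)
= 11.46 mm

11.46


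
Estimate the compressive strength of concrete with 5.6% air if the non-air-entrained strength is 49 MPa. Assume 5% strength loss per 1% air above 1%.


Strength loss = (5.6 - 1) * 5 = 23.0%
f'c = 49 * (1 - 23.0/100)
= 37.73 MPa

37.73


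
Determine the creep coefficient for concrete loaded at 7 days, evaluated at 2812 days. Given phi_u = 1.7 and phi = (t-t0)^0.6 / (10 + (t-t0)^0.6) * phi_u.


dt = 2812 - 7 = 2805
phi = 2805^0.6 / (10 + 2805^0.6) * 1.7
= 1.566

1.566


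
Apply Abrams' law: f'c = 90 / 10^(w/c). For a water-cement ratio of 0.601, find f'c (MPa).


f'c = 90 / 10^0.601
= 90 / 3.99
= 22.55 MPa

22.55


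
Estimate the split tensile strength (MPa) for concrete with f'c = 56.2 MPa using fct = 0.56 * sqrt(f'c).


fct = 0.56 * sqrt(56.2)
= 0.56 * 7.497
= 4.198 MPa

4.198


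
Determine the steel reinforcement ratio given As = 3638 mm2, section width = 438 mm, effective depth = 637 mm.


rho = As / (b * d)
= 3638 / (438 * 637)
= 0.013

0.013


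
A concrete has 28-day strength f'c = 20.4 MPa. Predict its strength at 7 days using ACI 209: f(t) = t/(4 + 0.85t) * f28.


f(7) = 7 / (4 + 0.85 * 7) * 20.4
= 7 / 9.95 * 20.4
= 14.35 MPa

14.35


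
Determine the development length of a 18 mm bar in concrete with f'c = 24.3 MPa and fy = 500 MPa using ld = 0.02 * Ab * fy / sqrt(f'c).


Ab = pi * 18^2 / 4 = 254.469 mm2
ld = 0.02 * 254.469 * 500 / sqrt(24.3)
= 516.2 mm

516.2


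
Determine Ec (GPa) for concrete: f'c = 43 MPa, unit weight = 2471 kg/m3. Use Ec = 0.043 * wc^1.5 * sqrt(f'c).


Ec = 0.043 * 2471^1.5 * sqrt(43) / 1000
= 34.63 GPa

34.63


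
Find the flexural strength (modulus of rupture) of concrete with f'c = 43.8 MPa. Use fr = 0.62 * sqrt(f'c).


fr = 0.62 * sqrt(43.8)
= 4.103 MPa

4.103


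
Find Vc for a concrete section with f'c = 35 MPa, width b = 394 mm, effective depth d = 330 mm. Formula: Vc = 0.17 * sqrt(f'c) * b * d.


Vc = 0.17 * sqrt(35) * 394 * 330 / 1000
= 130.77 kN

130.77


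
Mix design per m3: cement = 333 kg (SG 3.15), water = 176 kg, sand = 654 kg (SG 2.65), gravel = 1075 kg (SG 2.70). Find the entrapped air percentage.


Vol cement = 333 / (3.15 * 1000) = 0.105714 m3
Vol water = 176 / 1000 = 0.176 m3
Vol sand = 654 / (2.65 * 1000) = 0.246792 m3
Vol gravel = 1075 / (2.70 * 1000) = 0.398148 m3
Total solid + water volume = 0.926655 m3
Air = (1 - 0.926655) * 100 = 7.33%

7.33


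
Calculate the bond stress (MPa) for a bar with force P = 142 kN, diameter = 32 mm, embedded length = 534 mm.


u = P / (pi * db * ld)
= 142 * 1000 / (pi * 32 * 534)
= 2.645 MPa

2.645


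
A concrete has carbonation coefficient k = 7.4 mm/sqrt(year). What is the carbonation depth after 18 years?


depth = k * sqrt(t)
= 7.4 * sqrt(18)
= 31.4 mm

31.4


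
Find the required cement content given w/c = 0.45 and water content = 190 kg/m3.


Cement = water / (w/c)
= 190 / 0.45
= 422.2 kg/m3

422.2


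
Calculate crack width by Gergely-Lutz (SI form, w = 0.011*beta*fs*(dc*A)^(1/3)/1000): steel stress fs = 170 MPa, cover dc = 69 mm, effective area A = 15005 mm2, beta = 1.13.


w = 0.011 * beta * fs * (dc * A)^(1/3) / 1000
= 0.011 * 1.13 * 170 * (69 * 15005)^(1/3) / 1000
= 0.214 mm

0.214


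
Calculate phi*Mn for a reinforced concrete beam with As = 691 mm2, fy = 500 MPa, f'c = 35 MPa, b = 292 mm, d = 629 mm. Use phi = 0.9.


a = As * fy / (0.85 * f'c * b)
= 691 * 500 / (0.85 * 35 * 292)
= 39.7721 mm
Mn = As * fy * (d - a/2) / 10^6
= 210.4489 kN-m
phi*Mn = 0.9 * 210.4489 = 189.4 kN-m

189.4


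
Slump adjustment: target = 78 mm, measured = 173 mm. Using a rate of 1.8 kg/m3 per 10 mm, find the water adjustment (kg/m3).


Difference = 78 - 173 = -95 mm
Water adjustment = -95 * 1.8 / 10 = -17.1 kg/m3

-17.1


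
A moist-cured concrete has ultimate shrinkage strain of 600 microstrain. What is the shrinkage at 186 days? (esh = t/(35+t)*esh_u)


esh(186) = 186 / (35 + 186) * 600
= 186 / 221 * 600
= 505.0 microstrain

505.0


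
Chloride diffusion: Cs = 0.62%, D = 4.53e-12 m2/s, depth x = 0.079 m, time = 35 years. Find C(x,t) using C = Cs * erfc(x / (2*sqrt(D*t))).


t_seconds = 35 * 365.25 * 24 * 3600 = 1104516000.0 s
arg = 0.079 / (2 * sqrt(4.53e-12 * 1104516000.0))
= 0.5584
erfc(0.5584) = 0.4297
C = 0.62 * 0.4297 = 0.2664%

0.2664


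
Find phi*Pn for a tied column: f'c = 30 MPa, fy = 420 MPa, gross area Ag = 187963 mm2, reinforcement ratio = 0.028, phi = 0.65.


Ast = rho * Ag = 0.028 * 187963 = 5262.964 mm2
phi*Pn = 0.65 * 0.80 * (0.85 * 30 * (187963 - 5262.964) + 420 * 5262.964) / 1000
= 3572.03 kN

3572.03


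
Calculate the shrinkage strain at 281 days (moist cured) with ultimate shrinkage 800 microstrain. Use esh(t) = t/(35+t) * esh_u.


esh(281) = 281 / (35 + 281) * 800
= 281 / 316 * 800
= 711.4 microstrain

711.4


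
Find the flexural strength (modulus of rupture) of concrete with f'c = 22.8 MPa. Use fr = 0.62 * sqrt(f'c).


fr = 0.62 * sqrt(22.8)
= 2.96 MPa

2.96


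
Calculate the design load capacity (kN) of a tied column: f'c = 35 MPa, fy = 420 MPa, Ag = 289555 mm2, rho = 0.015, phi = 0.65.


Ast = rho * Ag = 0.015 * 289555 = 4343.325 mm2
phi*Pn = 0.65 * 0.80 * (0.85 * 35 * (289555 - 4343.325) + 420 * 4343.325) / 1000
= 5360.81 kN

5360.81


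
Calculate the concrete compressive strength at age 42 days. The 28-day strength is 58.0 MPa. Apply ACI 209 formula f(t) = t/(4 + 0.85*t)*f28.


f(42) = 42 / (4 + 0.85 * 42) * 58.0
= 42 / 39.7 * 58.0
= 61.36 MPa

61.36


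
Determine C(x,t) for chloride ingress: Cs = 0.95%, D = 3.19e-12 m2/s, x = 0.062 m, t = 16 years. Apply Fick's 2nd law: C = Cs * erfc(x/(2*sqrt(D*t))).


t_seconds = 16 * 365.25 * 24 * 3600 = 504921600.0 s
arg = 0.062 / (2 * sqrt(3.19e-12 * 504921600.0))
= 0.7724
erfc(0.7724) = 0.2747
C = 0.95 * 0.2747 = 0.2609%

0.2609


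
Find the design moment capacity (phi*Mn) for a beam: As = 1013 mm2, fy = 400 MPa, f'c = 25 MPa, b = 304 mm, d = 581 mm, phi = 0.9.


a = As * fy / (0.85 * f'c * b)
= 1013 * 400 / (0.85 * 25 * 304)
= 62.7245 mm
Mn = As * fy * (d - a/2) / 10^6
= 222.7132 kN-m
phi*Mn = 0.9 * 222.7132 = 200.44 kN-m

200.44


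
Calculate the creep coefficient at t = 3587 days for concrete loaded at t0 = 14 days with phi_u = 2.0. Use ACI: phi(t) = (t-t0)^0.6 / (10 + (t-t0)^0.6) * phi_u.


dt = 3587 - 14 = 3573
phi = 3573^0.6 / (10 + 3573^0.6) * 2.0
= 1.863

1.863


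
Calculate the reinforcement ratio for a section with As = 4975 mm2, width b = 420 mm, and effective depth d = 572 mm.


rho = As / (b * d)
= 4975 / (420 * 572)
= 0.0207

0.0207


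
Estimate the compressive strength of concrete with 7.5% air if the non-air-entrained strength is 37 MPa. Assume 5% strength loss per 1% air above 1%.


Strength loss = (7.5 - 1) * 5 = 32.5%
f'c = 37 * (1 - 32.5/100)
= 24.98 MPa

24.98


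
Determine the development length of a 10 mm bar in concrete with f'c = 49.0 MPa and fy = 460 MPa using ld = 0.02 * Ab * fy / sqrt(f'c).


Ab = pi * 10^2 / 4 = 78.54 mm2
ld = 0.02 * 78.54 * 460 / sqrt(49.0)
= 103.2 mm

103.2


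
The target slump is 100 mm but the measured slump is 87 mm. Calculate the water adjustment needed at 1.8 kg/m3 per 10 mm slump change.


Difference = 100 - 87 = 13 mm
Water adjustment = 13 * 1.8 / 10 = 2.3 kg/m3

2.3


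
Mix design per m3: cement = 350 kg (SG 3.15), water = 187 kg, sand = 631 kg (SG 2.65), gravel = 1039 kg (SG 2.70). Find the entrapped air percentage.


Vol cement = 350 / (3.15 * 1000) = 0.111111 m3
Vol water = 187 / 1000 = 0.187 m3
Vol sand = 631 / (2.65 * 1000) = 0.238113 m3
Vol gravel = 1039 / (2.70 * 1000) = 0.384815 m3
Total solid + water volume = 0.921039 m3
Air = (1 - 0.921039) * 100 = 7.9%

7.9


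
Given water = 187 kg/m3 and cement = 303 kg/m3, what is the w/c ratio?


w/c = water / cement
w/c = 187 / 303 = 0.617

0.617


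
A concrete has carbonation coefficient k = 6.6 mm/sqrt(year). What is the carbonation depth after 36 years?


depth = k * sqrt(t)
= 6.6 * sqrt(36)
= 39.6 mm

39.6


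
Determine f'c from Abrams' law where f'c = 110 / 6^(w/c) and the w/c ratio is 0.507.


f'c = 110 / 6^0.507
= 110 / 2.48
= 44.35 MPa

44.35


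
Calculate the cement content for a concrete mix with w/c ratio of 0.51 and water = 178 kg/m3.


Cement = water / (w/c)
= 178 / 0.51
= 349.0 kg/m3

349.0


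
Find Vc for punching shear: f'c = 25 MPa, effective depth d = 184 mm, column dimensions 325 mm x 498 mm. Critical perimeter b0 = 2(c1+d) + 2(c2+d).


b0 = 2*(325 + 184) + 2*(498 + 184) = 2382 mm
Vc = 0.33 * sqrt(25) * 2382 * 184 / 1000
= 723.18 kN

723.18


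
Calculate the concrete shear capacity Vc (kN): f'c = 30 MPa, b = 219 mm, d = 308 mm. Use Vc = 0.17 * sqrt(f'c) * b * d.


Vc = 0.17 * sqrt(30) * 219 * 308 / 1000
= 62.81 kN

62.81


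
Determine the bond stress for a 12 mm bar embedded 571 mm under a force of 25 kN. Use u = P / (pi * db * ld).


u = P / (pi * db * ld)
= 25 * 1000 / (pi * 12 * 571)
= 1.161 MPa

1.161


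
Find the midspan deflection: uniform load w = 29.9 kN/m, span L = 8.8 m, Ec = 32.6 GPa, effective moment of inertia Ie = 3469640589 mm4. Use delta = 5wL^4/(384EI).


Convert: L = 8.8 m = 8800 mm, Ec = 32.6 GPa = 32600 MPa
delta = 5 * 29.9 * 8800^4 / (384 * 32600 * 3469640589)
= 20.64 mm

20.64


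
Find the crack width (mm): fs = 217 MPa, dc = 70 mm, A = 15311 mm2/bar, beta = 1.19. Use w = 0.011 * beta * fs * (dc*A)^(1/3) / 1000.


w = 0.011 * beta * fs * (dc * A)^(1/3) / 1000
= 0.011 * 1.19 * 217 * (70 * 15311)^(1/3) / 1000
= 0.291 mm

0.291


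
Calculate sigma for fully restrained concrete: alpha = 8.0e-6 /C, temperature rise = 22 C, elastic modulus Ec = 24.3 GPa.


sigma = alpha * dT * Ec
= 8.0e-6 * 22 * 24.3 * 1000
= 4.277 MPa

4.277


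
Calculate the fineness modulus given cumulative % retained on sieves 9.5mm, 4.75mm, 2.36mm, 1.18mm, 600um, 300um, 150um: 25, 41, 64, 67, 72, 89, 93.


FM = sum(cumulative % retained) / 100
= 451 / 100
= 4.51

4.51


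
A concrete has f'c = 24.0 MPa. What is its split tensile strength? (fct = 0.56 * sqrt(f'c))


fct = 0.56 * sqrt(24.0)
= 0.56 * 4.899
= 2.743 MPa

2.743


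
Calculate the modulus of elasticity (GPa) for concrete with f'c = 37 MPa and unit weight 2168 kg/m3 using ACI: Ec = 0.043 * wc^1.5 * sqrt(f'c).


Ec = 0.043 * 2168^1.5 * sqrt(37) / 1000
= 26.4 GPa

26.4


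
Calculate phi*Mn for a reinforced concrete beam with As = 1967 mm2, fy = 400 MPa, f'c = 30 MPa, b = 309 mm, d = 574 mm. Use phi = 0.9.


a = As * fy / (0.85 * f'c * b)
= 1967 * 400 / (0.85 * 30 * 309)
= 99.8541 mm
Mn = As * fy * (d - a/2) / 10^6
= 412.3406 kN-m
phi*Mn = 0.9 * 412.3406 = 371.11 kN-m

371.11


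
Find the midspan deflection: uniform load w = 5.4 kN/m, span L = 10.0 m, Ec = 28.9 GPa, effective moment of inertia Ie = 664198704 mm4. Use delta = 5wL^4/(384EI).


Convert: L = 10.0 m = 10000 mm, Ec = 28.9 GPa = 28900 MPa
delta = 5 * 5.4 * 10000^4 / (384 * 28900 * 664198704)
= 36.63 mm

36.63


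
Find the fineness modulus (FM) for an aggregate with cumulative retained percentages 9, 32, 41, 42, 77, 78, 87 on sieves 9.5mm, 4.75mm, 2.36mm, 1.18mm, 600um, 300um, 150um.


FM = sum(cumulative % retained) / 100
= 366 / 100
= 3.66

3.66


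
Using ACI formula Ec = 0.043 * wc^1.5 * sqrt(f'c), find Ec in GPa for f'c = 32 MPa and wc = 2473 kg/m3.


Ec = 0.043 * 2473^1.5 * sqrt(32) / 1000
= 29.91 GPa

29.91


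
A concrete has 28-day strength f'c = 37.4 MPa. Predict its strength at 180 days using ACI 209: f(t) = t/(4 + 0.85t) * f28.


f(180) = 180 / (4 + 0.85 * 180) * 37.4
= 180 / 157.0 * 37.4
= 42.88 MPa

42.88


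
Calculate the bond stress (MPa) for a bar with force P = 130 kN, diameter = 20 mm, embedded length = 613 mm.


u = P / (pi * db * ld)
= 130 * 1000 / (pi * 20 * 613)
= 3.375 MPa

3.375


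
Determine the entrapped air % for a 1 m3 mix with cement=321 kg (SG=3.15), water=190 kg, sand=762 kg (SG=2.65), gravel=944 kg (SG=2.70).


Vol cement = 321 / (3.15 * 1000) = 0.101905 m3
Vol water = 190 / 1000 = 0.19 m3
Vol sand = 762 / (2.65 * 1000) = 0.287547 m3
Vol gravel = 944 / (2.70 * 1000) = 0.34963 m3
Total solid + water volume = 0.929082 m3
Air = (1 - 0.929082) * 100 = 7.09%

7.09


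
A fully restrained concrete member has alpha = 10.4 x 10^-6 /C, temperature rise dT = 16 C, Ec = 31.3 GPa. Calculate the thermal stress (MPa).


sigma = alpha * dT * Ec
= 10.4e-6 * 16 * 31.3 * 1000
= 5.208 MPa

5.208


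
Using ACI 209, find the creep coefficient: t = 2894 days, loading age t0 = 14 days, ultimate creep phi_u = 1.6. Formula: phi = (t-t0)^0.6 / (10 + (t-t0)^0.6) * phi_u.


dt = 2894 - 14 = 2880
phi = 2880^0.6 / (10 + 2880^0.6) * 1.6
= 1.476

1.476


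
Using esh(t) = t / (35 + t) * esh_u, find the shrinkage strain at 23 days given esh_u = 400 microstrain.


esh(23) = 23 / (35 + 23) * 400
= 23 / 58 * 400
= 158.6 microstrain

158.6


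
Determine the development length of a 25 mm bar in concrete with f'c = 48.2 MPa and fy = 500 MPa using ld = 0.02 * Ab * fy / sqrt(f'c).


Ab = pi * 25^2 / 4 = 490.874 mm2
ld = 0.02 * 490.874 * 500 / sqrt(48.2)
= 707.0 mm

707.0


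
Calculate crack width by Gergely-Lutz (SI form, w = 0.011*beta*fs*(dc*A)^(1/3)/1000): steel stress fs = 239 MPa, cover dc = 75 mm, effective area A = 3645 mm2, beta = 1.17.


w = 0.011 * beta * fs * (dc * A)^(1/3) / 1000
= 0.011 * 1.17 * 239 * (75 * 3645)^(1/3) / 1000
= 0.2 mm

0.2


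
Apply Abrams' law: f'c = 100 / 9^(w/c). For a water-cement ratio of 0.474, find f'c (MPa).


f'c = 100 / 9^0.474
= 100 / 2.833
= 35.29 MPa

35.29


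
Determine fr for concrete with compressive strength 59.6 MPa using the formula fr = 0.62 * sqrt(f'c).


fr = 0.62 * sqrt(59.6)
= 4.786 MPa

4.786


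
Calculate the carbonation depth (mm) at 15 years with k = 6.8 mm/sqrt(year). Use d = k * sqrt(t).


depth = k * sqrt(t)
= 6.8 * sqrt(15)
= 26.34 mm

26.34


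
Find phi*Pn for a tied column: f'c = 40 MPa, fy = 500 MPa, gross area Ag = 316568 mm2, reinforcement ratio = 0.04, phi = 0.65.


Ast = rho * Ag = 0.04 * 316568 = 12662.72 mm2
phi*Pn = 0.65 * 0.80 * (0.85 * 40 * (316568 - 12662.72) + 500 * 12662.72) / 1000
= 8665.35 kN

8665.35


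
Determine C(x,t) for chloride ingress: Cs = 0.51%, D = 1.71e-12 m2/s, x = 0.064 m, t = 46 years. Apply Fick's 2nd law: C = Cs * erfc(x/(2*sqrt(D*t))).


t_seconds = 46 * 365.25 * 24 * 3600 = 1451649600.0 s
arg = 0.064 / (2 * sqrt(1.71e-12 * 1451649600.0))
= 0.6423
erfc(0.6423) = 0.3637
C = 0.51 * 0.3637 = 0.1855%

0.1855


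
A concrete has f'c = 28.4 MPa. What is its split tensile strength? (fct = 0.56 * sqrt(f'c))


fct = 0.56 * sqrt(28.4)
= 0.56 * 5.329
= 2.984 MPa

2.984


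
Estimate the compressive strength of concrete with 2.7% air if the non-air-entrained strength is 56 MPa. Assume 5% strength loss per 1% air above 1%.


Strength loss = (2.7 - 1) * 5 = 8.5%
f'c = 56 * (1 - 8.5/100)
= 51.24 MPa

51.24


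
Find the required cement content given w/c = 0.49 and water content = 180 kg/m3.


Cement = water / (w/c)
= 180 / 0.49
= 367.3 kg/m3

367.3


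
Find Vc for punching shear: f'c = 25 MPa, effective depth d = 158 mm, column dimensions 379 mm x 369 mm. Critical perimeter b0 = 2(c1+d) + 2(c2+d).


b0 = 2*(379 + 158) + 2*(369 + 158) = 2128 mm
Vc = 0.33 * sqrt(25) * 2128 * 158 / 1000
= 554.77 kN

554.77


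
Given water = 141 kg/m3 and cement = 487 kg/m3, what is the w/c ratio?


w/c = water / cement
w/c = 141 / 487 = 0.29

0.29


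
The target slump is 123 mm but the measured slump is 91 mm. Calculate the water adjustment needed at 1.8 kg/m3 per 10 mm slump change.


Difference = 123 - 91 = 32 mm
Water adjustment = 32 * 1.8 / 10 = 5.8 kg/m3

5.8


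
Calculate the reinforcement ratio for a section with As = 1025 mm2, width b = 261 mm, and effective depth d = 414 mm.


rho = As / (b * d)
= 1025 / (261 * 414)
= 0.0095

0.0095


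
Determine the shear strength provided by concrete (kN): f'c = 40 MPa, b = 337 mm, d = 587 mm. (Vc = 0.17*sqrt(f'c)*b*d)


Vc = 0.17 * sqrt(40) * 337 * 587 / 1000
= 212.69 kN

212.69


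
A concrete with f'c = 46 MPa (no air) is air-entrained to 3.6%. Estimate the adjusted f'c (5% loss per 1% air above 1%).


Strength loss = (3.6 - 1) * 5 = 13.0%
f'c = 46 * (1 - 13.0/100)
= 40.02 MPa

40.02


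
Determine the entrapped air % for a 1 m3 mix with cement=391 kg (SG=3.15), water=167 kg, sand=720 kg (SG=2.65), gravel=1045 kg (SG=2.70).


Vol cement = 391 / (3.15 * 1000) = 0.124127 m3
Vol water = 167 / 1000 = 0.167 m3
Vol sand = 720 / (2.65 * 1000) = 0.271698 m3
Vol gravel = 1045 / (2.70 * 1000) = 0.387037 m3
Total solid + water volume = 0.949862 m3
Air = (1 - 0.949862) * 100 = 5.01%

5.01


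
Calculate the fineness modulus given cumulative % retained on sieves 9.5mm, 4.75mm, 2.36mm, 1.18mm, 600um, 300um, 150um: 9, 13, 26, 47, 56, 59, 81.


FM = sum(cumulative % retained) / 100
= 291 / 100
= 2.91

2.91


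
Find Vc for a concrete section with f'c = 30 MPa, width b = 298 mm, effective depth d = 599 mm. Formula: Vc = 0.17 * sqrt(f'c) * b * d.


Vc = 0.17 * sqrt(30) * 298 * 599 / 1000
= 166.21 kN

166.21


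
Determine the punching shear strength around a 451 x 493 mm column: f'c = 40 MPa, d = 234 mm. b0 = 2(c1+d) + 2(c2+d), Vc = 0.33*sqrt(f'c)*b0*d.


b0 = 2*(451 + 234) + 2*(493 + 234) = 2824 mm
Vc = 0.33 * sqrt(40) * 2824 * 234 / 1000
= 1379.19 kN

1379.19


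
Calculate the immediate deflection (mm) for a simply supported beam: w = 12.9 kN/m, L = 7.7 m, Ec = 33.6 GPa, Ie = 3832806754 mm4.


Convert: L = 7.7 m = 7700 mm, Ec = 33.6 GPa = 33600 MPa
delta = 5 * 12.9 * 7700^4 / (384 * 33600 * 3832806754)
= 4.58 mm

4.58


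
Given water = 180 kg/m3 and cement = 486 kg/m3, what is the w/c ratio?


w/c = water / cement
w/c = 180 / 486 = 0.37

0.37


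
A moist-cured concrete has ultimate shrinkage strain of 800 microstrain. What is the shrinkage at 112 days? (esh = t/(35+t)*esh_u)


esh(112) = 112 / (35 + 112) * 800
= 112 / 147 * 800
= 609.5 microstrain

609.5


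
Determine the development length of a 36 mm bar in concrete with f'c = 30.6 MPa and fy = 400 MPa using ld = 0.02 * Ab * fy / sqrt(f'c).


Ab = pi * 36^2 / 4 = 1017.876 mm2
ld = 0.02 * 1017.876 * 400 / sqrt(30.6)
= 1472.1 mm

1472.1


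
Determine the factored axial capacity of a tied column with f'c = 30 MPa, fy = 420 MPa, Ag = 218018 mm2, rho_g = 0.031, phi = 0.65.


Ast = rho * Ag = 0.031 * 218018 = 6758.558 mm2
phi*Pn = 0.65 * 0.80 * (0.85 * 30 * (218018 - 6758.558) + 420 * 6758.558) / 1000
= 4277.37 kN

4277.37


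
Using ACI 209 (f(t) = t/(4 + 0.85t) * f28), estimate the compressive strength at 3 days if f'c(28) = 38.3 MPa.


f(3) = 3 / (4 + 0.85 * 3) * 38.3
= 3 / 6.55 * 38.3
= 17.54 MPa

17.54


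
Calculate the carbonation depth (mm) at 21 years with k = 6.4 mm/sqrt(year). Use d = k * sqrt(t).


depth = k * sqrt(t)
= 6.4 * sqrt(21)
= 29.33 mm

29.33


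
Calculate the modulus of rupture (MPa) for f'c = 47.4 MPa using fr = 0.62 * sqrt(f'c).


fr = 0.62 * sqrt(47.4)
= 4.269 MPa

4.269


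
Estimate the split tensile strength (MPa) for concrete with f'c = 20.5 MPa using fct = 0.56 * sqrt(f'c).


fct = 0.56 * sqrt(20.5)
= 0.56 * 4.528
= 2.536 MPa

2.536


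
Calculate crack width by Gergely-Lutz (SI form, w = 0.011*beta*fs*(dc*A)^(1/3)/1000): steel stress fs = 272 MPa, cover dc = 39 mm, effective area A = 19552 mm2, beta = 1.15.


w = 0.011 * beta * fs * (dc * A)^(1/3) / 1000
= 0.011 * 1.15 * 272 * (39 * 19552)^(1/3) / 1000
= 0.314 mm

0.314


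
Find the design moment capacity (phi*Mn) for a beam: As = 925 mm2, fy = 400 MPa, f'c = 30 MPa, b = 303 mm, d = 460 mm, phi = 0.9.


a = As * fy / (0.85 * f'c * b)
= 925 * 400 / (0.85 * 30 * 303)
= 47.8871 mm
Mn = As * fy * (d - a/2) / 10^6
= 161.3409 kN-m
phi*Mn = 0.9 * 161.3409 = 145.21 kN-m

145.21


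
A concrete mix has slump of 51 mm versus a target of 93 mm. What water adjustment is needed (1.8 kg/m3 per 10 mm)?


Difference = 93 - 51 = 42 mm
Water adjustment = 42 * 1.8 / 10 = 7.6 kg/m3

7.6


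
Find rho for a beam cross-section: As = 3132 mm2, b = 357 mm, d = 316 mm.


rho = As / (b * d)
= 3132 / (357 * 316)
= 0.0278

0.0278


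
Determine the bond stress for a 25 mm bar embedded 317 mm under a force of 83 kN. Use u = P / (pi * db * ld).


u = P / (pi * db * ld)
= 83 * 1000 / (pi * 25 * 317)
= 3.334 MPa

3.334


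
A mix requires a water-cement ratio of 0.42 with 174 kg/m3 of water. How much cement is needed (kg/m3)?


Cement = water / (w/c)
= 174 / 0.42
= 414.3 kg/m3

414.3


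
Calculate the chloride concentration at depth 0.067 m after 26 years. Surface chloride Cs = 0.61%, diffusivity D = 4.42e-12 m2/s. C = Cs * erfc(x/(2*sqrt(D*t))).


t_seconds = 26 * 365.25 * 24 * 3600 = 820497600.0 s
arg = 0.067 / (2 * sqrt(4.42e-12 * 820497600.0))
= 0.5563
erfc(0.5563) = 0.4315
C = 0.61 * 0.4315 = 0.2632%

0.2632


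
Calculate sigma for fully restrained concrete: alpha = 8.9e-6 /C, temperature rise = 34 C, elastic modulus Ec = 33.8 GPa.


sigma = alpha * dT * Ec
= 8.9e-6 * 34 * 33.8 * 1000
= 10.228 MPa

10.228


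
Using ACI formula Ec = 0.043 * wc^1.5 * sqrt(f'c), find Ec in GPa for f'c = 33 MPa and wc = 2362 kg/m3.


Ec = 0.043 * 2362^1.5 * sqrt(33) / 1000
= 28.36 GPa

28.36


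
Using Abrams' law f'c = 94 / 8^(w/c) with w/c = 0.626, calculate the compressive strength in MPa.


f'c = 94 / 8^0.626
= 94 / 3.676
= 25.57 MPa

25.57


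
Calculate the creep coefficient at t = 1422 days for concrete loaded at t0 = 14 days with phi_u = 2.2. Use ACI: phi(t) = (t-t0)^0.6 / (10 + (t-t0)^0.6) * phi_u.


dt = 1422 - 14 = 1408
phi = 1408^0.6 / (10 + 1408^0.6) * 2.2
= 1.948

1.948


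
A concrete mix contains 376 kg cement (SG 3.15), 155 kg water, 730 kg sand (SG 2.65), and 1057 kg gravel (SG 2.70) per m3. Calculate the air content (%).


Vol cement = 376 / (3.15 * 1000) = 0.119365 m3
Vol water = 155 / 1000 = 0.155 m3
Vol sand = 730 / (2.65 * 1000) = 0.275472 m3
Vol gravel = 1057 / (2.70 * 1000) = 0.391481 m3
Total solid + water volume = 0.941318 m3
Air = (1 - 0.941318) * 100 = 5.87%

5.87


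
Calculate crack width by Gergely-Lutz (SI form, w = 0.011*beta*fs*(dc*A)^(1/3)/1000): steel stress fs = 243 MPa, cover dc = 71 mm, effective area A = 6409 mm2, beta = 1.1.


w = 0.011 * beta * fs * (dc * A)^(1/3) / 1000
= 0.011 * 1.1 * 243 * (71 * 6409)^(1/3) / 1000
= 0.226 mm

0.226


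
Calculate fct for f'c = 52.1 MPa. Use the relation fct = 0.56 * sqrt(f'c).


fct = 0.56 * sqrt(52.1)
= 0.56 * 7.218
= 4.042 MPa

4.042


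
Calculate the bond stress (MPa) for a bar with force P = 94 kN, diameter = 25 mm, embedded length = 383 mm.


u = P / (pi * db * ld)
= 94 * 1000 / (pi * 25 * 383)
= 3.125 MPa

3.125


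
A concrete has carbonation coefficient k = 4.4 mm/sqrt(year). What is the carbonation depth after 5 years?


depth = k * sqrt(t)
= 4.4 * sqrt(5)
= 9.84 mm

9.84


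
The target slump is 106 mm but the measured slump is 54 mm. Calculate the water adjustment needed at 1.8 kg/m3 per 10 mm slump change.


Difference = 106 - 54 = 52 mm
Water adjustment = 52 * 1.8 / 10 = 9.4 kg/m3

9.4


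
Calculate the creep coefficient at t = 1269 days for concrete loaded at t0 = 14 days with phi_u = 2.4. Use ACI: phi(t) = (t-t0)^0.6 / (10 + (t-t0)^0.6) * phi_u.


dt = 1269 - 14 = 1255
phi = 1255^0.6 / (10 + 1255^0.6) * 2.4
= 2.108

2.108


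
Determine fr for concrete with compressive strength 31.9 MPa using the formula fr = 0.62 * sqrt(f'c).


fr = 0.62 * sqrt(31.9)
= 3.502 MPa

3.502


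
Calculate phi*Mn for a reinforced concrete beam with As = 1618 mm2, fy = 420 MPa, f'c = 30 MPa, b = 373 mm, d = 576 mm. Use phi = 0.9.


a = As * fy / (0.85 * f'c * b)
= 1618 * 420 / (0.85 * 30 * 373)
= 71.4461 mm
Mn = As * fy * (d - a/2) / 10^6
= 367.1506 kN-m
phi*Mn = 0.9 * 367.1506 = 330.44 kN-m

330.44


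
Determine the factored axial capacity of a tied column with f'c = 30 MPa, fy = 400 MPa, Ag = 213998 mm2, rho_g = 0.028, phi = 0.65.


Ast = rho * Ag = 0.028 * 213998 = 5991.944 mm2
phi*Pn = 0.65 * 0.80 * (0.85 * 30 * (213998 - 5991.944) + 400 * 5991.944) / 1000
= 4004.48 kN

4004.48


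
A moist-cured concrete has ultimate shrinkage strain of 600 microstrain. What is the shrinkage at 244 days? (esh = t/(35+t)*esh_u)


esh(244) = 244 / (35 + 244) * 600
= 244 / 279 * 600
= 524.7 microstrain

524.7


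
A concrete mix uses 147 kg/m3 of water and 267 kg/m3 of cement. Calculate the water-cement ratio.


w/c = water / cement
w/c = 147 / 267 = 0.551

0.551


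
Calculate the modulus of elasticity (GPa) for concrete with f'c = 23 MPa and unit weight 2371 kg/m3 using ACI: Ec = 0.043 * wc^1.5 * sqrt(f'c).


Ec = 0.043 * 2371^1.5 * sqrt(23) / 1000
= 23.81 GPa

23.81


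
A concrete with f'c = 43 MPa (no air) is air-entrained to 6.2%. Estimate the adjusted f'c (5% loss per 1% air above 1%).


Strength loss = (6.2 - 1) * 5 = 26.0%
f'c = 43 * (1 - 26.0/100)
= 31.82 MPa

31.82


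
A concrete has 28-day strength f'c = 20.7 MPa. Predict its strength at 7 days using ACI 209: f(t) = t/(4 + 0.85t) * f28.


f(7) = 7 / (4 + 0.85 * 7) * 20.7
= 7 / 9.95 * 20.7
= 14.56 MPa

14.56


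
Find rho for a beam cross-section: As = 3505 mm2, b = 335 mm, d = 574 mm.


rho = As / (b * d)
= 3505 / (335 * 574)
= 0.0182

0.0182


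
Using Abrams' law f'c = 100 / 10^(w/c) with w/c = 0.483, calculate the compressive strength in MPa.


f'c = 100 / 10^0.483
= 100 / 3.041
= 32.89 MPa

32.89


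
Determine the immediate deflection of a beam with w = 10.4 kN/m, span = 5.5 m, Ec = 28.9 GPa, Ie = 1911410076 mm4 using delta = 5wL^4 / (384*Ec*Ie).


Convert: L = 5.5 m = 5500 mm, Ec = 28.9 GPa = 28900 MPa
delta = 5 * 10.4 * 5500^4 / (384 * 28900 * 1911410076)
= 2.24 mm

2.24


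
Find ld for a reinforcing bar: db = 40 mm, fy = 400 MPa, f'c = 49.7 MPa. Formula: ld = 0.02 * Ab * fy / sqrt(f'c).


Ab = pi * 40^2 / 4 = 1256.637 mm2
ld = 0.02 * 1256.637 * 400 / sqrt(49.7)
= 1426.0 mm

1426.0


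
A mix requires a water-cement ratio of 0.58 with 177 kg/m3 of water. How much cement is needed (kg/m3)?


Cement = water / (w/c)
= 177 / 0.58
= 305.2 kg/m3

305.2


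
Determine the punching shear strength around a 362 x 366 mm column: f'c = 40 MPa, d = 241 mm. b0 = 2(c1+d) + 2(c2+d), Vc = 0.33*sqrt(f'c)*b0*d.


b0 = 2*(362 + 241) + 2*(366 + 241) = 2420 mm
Vc = 0.33 * sqrt(40) * 2420 * 241 / 1000
= 1217.24 kN

1217.24


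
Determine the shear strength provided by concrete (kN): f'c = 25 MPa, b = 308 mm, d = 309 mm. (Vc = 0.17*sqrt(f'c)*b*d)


Vc = 0.17 * sqrt(25) * 308 * 309 / 1000
= 80.9 kN

80.9


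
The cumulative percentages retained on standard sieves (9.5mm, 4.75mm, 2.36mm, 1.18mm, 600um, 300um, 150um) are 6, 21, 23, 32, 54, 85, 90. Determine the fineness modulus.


FM = sum(cumulative % retained) / 100
= 311 / 100
= 3.11

3.11


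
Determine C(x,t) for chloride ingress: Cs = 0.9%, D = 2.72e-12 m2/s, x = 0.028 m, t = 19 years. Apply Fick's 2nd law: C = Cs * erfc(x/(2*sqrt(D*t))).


t_seconds = 19 * 365.25 * 24 * 3600 = 599594400.0 s
arg = 0.028 / (2 * sqrt(2.72e-12 * 599594400.0))
= 0.3467
erfc(0.3467) = 0.6239
C = 0.9 * 0.6239 = 0.5616%

0.5616


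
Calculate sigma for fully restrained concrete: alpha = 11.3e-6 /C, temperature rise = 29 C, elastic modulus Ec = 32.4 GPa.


sigma = alpha * dT * Ec
= 11.3e-6 * 29 * 32.4 * 1000
= 10.617 MPa

10.617


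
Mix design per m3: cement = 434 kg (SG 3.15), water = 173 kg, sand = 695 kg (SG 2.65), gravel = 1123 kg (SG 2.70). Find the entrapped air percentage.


Vol cement = 434 / (3.15 * 1000) = 0.137778 m3
Vol water = 173 / 1000 = 0.173 m3
Vol sand = 695 / (2.65 * 1000) = 0.262264 m3
Vol gravel = 1123 / (2.70 * 1000) = 0.415926 m3
Total solid + water volume = 0.988968 m3
Air = (1 - 0.988968) * 100 = 1.1%

1.1


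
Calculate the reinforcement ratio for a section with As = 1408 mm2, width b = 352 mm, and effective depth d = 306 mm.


rho = As / (b * d)
= 1408 / (352 * 306)
= 0.0131

0.0131


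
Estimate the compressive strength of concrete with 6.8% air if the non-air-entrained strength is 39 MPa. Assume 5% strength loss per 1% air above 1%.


Strength loss = (6.8 - 1) * 5 = 29.0%
f'c = 39 * (1 - 29.0/100)
= 27.69 MPa

27.69


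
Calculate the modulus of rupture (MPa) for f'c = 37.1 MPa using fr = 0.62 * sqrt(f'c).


fr = 0.62 * sqrt(37.1)
= 3.776 MPa

3.776


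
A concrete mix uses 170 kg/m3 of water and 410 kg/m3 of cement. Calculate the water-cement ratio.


w/c = water / cement
w/c = 170 / 410 = 0.415

0.415


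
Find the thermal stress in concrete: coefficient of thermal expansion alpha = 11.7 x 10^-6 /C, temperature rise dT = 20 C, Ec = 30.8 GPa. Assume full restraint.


sigma = alpha * dT * Ec
= 11.7e-6 * 20 * 30.8 * 1000
= 7.207 MPa

7.207


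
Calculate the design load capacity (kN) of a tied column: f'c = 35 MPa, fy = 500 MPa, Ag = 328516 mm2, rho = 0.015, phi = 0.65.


Ast = rho * Ag = 0.015 * 328516 = 4927.74 mm2
phi*Pn = 0.65 * 0.80 * (0.85 * 35 * (328516 - 4927.74) + 500 * 4927.74) / 1000
= 6287.12 kN

6287.12


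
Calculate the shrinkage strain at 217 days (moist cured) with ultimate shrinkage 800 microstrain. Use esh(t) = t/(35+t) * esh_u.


esh(217) = 217 / (35 + 217) * 800
= 217 / 252 * 800
= 688.9 microstrain

688.9


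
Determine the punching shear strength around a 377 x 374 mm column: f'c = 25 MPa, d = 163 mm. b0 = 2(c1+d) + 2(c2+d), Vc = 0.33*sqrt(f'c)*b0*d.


b0 = 2*(377 + 163) + 2*(374 + 163) = 2154 mm
Vc = 0.33 * sqrt(25) * 2154 * 163 / 1000
= 579.32 kN

579.32


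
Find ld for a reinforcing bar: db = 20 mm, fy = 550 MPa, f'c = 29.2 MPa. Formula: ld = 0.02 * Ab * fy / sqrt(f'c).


Ab = pi * 20^2 / 4 = 314.159 mm2
ld = 0.02 * 314.159 * 550 / sqrt(29.2)
= 639.5 mm

639.5


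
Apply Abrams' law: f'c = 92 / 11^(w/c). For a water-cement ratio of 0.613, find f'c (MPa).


f'c = 92 / 11^0.613
= 92 / 4.349
= 21.16 MPa

21.16


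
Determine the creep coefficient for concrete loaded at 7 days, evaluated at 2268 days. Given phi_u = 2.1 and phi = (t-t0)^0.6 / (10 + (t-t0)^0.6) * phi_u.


dt = 2268 - 7 = 2261
phi = 2261^0.6 / (10 + 2261^0.6) * 2.1
= 1.914

1.914


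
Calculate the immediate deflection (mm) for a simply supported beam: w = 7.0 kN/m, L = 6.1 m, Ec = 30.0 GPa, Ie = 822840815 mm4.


Convert: L = 6.1 m = 6100 mm, Ec = 30.0 GPa = 30000 MPa
delta = 5 * 7.0 * 6100^4 / (384 * 30000 * 822840815)
= 5.11 mm

5.11


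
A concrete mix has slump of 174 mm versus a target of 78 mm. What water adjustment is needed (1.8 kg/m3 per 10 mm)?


Difference = 78 - 174 = -96 mm
Water adjustment = -96 * 1.8 / 10 = -17.3 kg/m3

-17.3


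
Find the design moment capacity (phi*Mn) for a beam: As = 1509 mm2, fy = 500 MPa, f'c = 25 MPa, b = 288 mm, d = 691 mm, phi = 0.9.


a = As * fy / (0.85 * f'c * b)
= 1509 * 500 / (0.85 * 25 * 288)
= 123.2843 mm
Mn = As * fy * (d - a/2) / 10^6
= 474.8505 kN-m
phi*Mn = 0.9 * 474.8505 = 427.37 kN-m

427.37


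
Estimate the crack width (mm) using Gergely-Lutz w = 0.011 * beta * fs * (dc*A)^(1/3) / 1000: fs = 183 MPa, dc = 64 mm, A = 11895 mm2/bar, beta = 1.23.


w = 0.011 * beta * fs * (dc * A)^(1/3) / 1000
= 0.011 * 1.23 * 183 * (64 * 11895)^(1/3) / 1000
= 0.226 mm

0.226


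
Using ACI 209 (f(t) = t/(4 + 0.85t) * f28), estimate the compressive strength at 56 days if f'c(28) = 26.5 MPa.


f(56) = 56 / (4 + 0.85 * 56) * 26.5
= 56 / 51.6 * 26.5
= 28.76 MPa

28.76


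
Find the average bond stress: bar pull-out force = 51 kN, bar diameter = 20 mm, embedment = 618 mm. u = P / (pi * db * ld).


u = P / (pi * db * ld)
= 51 * 1000 / (pi * 20 * 618)
= 1.313 MPa

1.313


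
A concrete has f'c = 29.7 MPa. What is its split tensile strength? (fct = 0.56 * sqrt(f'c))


fct = 0.56 * sqrt(29.7)
= 0.56 * 5.45
= 3.052 MPa

3.052


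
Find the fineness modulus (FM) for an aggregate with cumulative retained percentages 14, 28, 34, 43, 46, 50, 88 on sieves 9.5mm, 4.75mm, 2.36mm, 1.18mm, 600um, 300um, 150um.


FM = sum(cumulative % retained) / 100
= 303 / 100
= 3.03

3.03


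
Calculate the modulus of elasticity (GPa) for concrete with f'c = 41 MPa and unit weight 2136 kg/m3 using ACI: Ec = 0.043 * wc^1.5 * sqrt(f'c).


Ec = 0.043 * 2136^1.5 * sqrt(41) / 1000
= 27.18 GPa

27.18


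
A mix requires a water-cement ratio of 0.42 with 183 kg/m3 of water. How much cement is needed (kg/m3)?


Cement = water / (w/c)
= 183 / 0.42
= 435.7 kg/m3

435.7


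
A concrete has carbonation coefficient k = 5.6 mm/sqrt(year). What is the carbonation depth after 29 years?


depth = k * sqrt(t)
= 5.6 * sqrt(29)
= 30.16 mm

30.16


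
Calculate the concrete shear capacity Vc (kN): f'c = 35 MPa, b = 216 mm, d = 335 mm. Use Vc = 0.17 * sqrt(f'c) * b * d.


Vc = 0.17 * sqrt(35) * 216 * 335 / 1000
= 72.77 kN

72.77


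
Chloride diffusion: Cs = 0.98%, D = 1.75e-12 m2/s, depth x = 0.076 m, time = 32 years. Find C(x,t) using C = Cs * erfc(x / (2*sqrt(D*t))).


t_seconds = 32 * 365.25 * 24 * 3600 = 1009843200.0 s
arg = 0.076 / (2 * sqrt(1.75e-12 * 1009843200.0))
= 0.9039
erfc(0.9039) = 0.2011
C = 0.98 * 0.2011 = 0.1971%

0.1971


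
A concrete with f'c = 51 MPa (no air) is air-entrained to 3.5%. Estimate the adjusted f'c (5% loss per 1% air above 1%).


Strength loss = (3.5 - 1) * 5 = 12.5%
f'c = 51 * (1 - 12.5/100)
= 44.62 MPa

44.62


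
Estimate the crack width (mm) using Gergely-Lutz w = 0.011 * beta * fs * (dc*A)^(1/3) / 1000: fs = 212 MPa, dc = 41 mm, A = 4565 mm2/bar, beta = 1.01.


w = 0.011 * beta * fs * (dc * A)^(1/3) / 1000
= 0.011 * 1.01 * 212 * (41 * 4565)^(1/3) / 1000
= 0.135 mm

0.135


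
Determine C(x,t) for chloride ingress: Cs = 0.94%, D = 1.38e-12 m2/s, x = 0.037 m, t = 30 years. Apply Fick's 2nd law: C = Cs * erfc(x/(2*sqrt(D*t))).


t_seconds = 30 * 365.25 * 24 * 3600 = 946728000.0 s
arg = 0.037 / (2 * sqrt(1.38e-12 * 946728000.0))
= 0.5118
erfc(0.5118) = 0.4692
C = 0.94 * 0.4692 = 0.441%

0.441


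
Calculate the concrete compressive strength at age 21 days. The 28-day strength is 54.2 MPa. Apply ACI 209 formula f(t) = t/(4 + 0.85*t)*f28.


f(21) = 21 / (4 + 0.85 * 21) * 54.2
= 21 / 21.85 * 54.2
= 52.09 MPa

52.09


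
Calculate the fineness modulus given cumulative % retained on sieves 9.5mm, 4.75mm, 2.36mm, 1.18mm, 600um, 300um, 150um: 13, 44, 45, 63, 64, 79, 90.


FM = sum(cumulative % retained) / 100
= 398 / 100
= 3.98

3.98


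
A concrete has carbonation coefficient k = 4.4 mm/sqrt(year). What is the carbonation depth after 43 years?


depth = k * sqrt(t)
= 4.4 * sqrt(43)
= 28.85 mm

28.85


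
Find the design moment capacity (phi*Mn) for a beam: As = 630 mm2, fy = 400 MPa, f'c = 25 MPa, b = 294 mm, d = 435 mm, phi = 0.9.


a = As * fy / (0.85 * f'c * b)
= 630 * 400 / (0.85 * 25 * 294)
= 40.3361 mm
Mn = As * fy * (d - a/2) / 10^6
= 104.5376 kN-m
phi*Mn = 0.9 * 104.5376 = 94.08 kN-m

94.08


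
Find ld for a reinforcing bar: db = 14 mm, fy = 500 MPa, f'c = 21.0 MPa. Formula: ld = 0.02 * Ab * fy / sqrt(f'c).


Ab = pi * 14^2 / 4 = 153.938 mm2
ld = 0.02 * 153.938 * 500 / sqrt(21.0)
= 335.9 mm

335.9


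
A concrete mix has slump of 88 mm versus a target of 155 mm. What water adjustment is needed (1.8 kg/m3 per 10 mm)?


Difference = 155 - 88 = 67 mm
Water adjustment = 67 * 1.8 / 10 = 12.1 kg/m3

12.1


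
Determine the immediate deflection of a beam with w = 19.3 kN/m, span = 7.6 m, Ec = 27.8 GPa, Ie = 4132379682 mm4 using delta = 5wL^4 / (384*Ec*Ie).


Convert: L = 7.6 m = 7600 mm, Ec = 27.8 GPa = 27800 MPa
delta = 5 * 19.3 * 7600^4 / (384 * 27800 * 4132379682)
= 7.3 mm

7.3


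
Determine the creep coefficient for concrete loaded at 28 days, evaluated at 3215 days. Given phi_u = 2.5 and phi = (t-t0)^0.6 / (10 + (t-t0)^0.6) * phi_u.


dt = 3215 - 28 = 3187
phi = 3187^0.6 / (10 + 3187^0.6) * 2.5
= 2.317

2.317


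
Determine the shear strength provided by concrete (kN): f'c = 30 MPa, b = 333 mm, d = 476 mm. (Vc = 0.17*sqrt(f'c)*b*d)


Vc = 0.17 * sqrt(30) * 333 * 476 / 1000
= 147.59 kN

147.59


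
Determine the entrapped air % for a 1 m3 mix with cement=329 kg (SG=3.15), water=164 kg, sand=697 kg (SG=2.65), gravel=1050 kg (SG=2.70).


Vol cement = 329 / (3.15 * 1000) = 0.104444 m3
Vol water = 164 / 1000 = 0.164 m3
Vol sand = 697 / (2.65 * 1000) = 0.263019 m3
Vol gravel = 1050 / (2.70 * 1000) = 0.388889 m3
Total solid + water volume = 0.920352 m3
Air = (1 - 0.920352) * 100 = 7.96%

7.96


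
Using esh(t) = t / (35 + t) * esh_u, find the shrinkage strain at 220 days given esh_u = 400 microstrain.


esh(220) = 220 / (35 + 220) * 400
= 220 / 255 * 400
= 345.1 microstrain

345.1


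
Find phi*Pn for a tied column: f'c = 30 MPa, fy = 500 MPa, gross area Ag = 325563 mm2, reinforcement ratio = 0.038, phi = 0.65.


Ast = rho * Ag = 0.038 * 325563 = 12371.394 mm2
phi*Pn = 0.65 * 0.80 * (0.85 * 30 * (325563 - 12371.394) + 500 * 12371.394) / 1000
= 7369.48 kN

7369.48


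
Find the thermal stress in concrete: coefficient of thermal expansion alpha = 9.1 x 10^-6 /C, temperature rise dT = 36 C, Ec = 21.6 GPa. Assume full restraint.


sigma = alpha * dT * Ec
= 9.1e-6 * 36 * 21.6 * 1000
= 7.076 MPa

7.076


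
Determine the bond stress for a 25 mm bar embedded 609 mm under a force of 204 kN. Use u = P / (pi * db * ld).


u = P / (pi * db * ld)
= 204 * 1000 / (pi * 25 * 609)
= 4.265 MPa

4.265


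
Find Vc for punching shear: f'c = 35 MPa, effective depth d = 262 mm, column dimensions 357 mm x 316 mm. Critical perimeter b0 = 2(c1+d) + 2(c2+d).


b0 = 2*(357 + 262) + 2*(316 + 262) = 2394 mm
Vc = 0.33 * sqrt(35) * 2394 * 262 / 1000
= 1224.54 kN

1224.54


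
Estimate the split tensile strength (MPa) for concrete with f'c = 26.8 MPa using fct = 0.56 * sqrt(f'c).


fct = 0.56 * sqrt(26.8)
= 0.56 * 5.177
= 2.899 MPa

2.899


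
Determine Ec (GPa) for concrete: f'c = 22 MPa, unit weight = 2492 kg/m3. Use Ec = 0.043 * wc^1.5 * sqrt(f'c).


Ec = 0.043 * 2492^1.5 * sqrt(22) / 1000
= 25.09 GPa

25.09
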